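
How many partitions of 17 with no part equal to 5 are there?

Counting exhaustively, 220 partitions satisfy the conditions.

220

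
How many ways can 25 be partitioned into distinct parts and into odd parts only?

12

They are:
25
21,3,1
19,5,1
17,7,1
17,5,3
15,9,1
15,7,3
13,11,1
13,9,3
13,7,5
11,9,5
9,7,5,3,1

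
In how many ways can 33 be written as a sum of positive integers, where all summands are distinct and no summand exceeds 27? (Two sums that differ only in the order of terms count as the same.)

438

Enumerating by decreasing first part gives 438 partitions in all.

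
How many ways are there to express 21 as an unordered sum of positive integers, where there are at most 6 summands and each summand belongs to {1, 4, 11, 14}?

The partitions of 21 that satisfy the conditions:
14, 4, 1, 1, 1
11, 4, 4, 1, 1
4, 4, 4, 4, 4, 1
That's 3 in total.

3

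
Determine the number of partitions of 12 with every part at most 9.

Counting exhaustively, 73 partitions satisfy the conditions.

73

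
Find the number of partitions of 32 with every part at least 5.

95

Enumerating by decreasing first part gives 95 partitions in all.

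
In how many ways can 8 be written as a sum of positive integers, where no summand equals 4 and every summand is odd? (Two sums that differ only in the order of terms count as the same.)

The partitions of 8 that satisfy the conditions:
7, 1
5, 3
5, 1, 1, 1
3, 3, 1, 1
3, 1, 1, 1, 1, 1
1, 1, 1, 1, 1, 1, 1, 1

6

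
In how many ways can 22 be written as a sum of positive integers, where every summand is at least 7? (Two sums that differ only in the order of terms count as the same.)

7

Listing the qualifying partitions of 22:
22
7,15
8,14
9,13
10,12
11,11
7,7,8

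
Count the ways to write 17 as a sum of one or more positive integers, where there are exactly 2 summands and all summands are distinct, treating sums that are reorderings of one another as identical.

Listing the qualifying partitions of 17:
16+1
15+2
14+3
13+4
12+5
11+6
10+7
9+8

8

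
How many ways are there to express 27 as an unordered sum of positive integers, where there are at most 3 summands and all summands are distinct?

There are too many to list fully; the first 12 (by largest part) are:
27
26+1
25+2
24+3
24+2+1
23+4
23+3+1
22+5
22+4+1
22+3+2
21+6
21+5+1
…and 50 more, for 62 total.

62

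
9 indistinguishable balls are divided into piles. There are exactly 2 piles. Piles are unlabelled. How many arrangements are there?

They are:
8 + 1
7 + 2
6 + 3
5 + 4

4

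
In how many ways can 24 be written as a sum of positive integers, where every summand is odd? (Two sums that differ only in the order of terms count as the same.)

122

A full systematic count gives 122.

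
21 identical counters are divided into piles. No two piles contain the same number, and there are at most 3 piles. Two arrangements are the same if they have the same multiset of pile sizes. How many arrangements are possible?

38

There are too many to list fully; the first 12 (by largest part) are:
21
20+1
19+2
18+3
18+2+1
17+4
17+3+1
16+5
16+4+1
16+3+2
15+6
15+5+1
…and 26 more, for 38 total.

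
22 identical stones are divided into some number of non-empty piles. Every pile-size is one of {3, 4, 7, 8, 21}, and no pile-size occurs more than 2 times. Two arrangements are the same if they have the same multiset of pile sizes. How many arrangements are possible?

The partitions of 22 that satisfy the conditions:
8, 8, 3, 3
8, 7, 7
8, 7, 4, 3
8, 4, 4, 3, 3
7, 7, 4, 4

5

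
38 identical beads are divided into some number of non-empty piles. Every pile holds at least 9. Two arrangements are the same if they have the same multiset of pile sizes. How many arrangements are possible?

30

A partial list (first 12 by largest part):
38
29, 9
28, 10
27, 11
26, 12
25, 13
24, 14
23, 15
22, 16
21, 17
20, 18
20, 9, 9
…and 18 more, for 30 total.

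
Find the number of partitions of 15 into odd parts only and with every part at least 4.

2

Enumerating:
15
5+5+5
That's 2 in total.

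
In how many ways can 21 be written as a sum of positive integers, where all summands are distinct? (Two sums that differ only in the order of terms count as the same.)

76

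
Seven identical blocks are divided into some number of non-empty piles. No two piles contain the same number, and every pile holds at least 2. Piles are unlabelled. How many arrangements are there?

3

They are:
7
5+2
4+3
That's 3 in total.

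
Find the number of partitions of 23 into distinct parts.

104

Systematic enumeration (by largest part, then next-largest, …) yields 104.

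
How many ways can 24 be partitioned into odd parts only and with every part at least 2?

Listing the qualifying partitions of 24:
21, 3
19, 5
17, 7
15, 9
15, 3, 3, 3
13, 11
13, 5, 3, 3
11, 7, 3, 3
11, 5, 5, 3
9, 9, 3, 3
9, 7, 5, 3
9, 5, 5, 5
9, 3, 3, 3, 3, 3
7, 7, 7, 3
7, 7, 5, 5
7, 5, 3, 3, 3, 3
5, 5, 5, 3, 3, 3
3, 3, 3, 3, 3, 3, 3, 3
Counting gives 18.

18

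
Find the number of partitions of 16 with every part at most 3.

30

There are too many to list fully; the first 12 (by largest part) are:
1 + 3 + 3 + 3 + 3 + 3
2 + 2 + 3 + 3 + 3 + 3
1 + 1 + 2 + 3 + 3 + 3 + 3
1 + 1 + 1 + 1 + 3 + 3 + 3 + 3
1 + 2 + 2 + 2 + 3 + 3 + 3
1 + 1 + 1 + 2 + 2 + 3 + 3 + 3
1 + 1 + 1 + 1 + 1 + 2 + 3 + 3 + 3
1 + 1 + 1 + 1 + 1 + 1 + 1 + 3 + 3 + 3
2 + 2 + 2 + 2 + 2 + 3 + 3
1 + 1 + 2 + 2 + 2 + 2 + 3 + 3
1 + 1 + 1 + 1 + 2 + 2 + 2 + 3 + 3
1 + 1 + 1 + 1 + 1 + 1 + 2 + 2 + 3 + 3
…and 18 more, for 30 total.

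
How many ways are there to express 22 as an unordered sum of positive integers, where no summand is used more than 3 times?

484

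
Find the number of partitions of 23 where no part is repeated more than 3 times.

Systematic enumeration (by largest part, then next-largest, …) yields 592.

592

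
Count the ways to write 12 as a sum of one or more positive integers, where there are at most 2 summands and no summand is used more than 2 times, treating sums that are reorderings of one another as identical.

7

Enumerating:
12
11+1
10+2
9+3
8+4
7+5
6+6
Counting gives 7.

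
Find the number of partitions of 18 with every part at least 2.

88

Counting exhaustively, 88 partitions satisfy the conditions.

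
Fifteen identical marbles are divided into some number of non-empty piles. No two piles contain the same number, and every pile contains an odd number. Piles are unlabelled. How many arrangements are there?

Listing the qualifying partitions of 15:
15
11+3+1
9+5+1
7+5+3
That's 4 in total.

4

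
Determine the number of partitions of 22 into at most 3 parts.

52

There are too many to list fully; the first 12 (by largest part) are:
22
21+1
20+2
20+1+1
19+3
19+2+1
18+4
18+3+1
18+2+2
17+5
17+4+1
17+3+2
…and 40 more, for 52 total.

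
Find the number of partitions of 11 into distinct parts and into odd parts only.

2

The partitions of 11 that satisfy the conditions:
11
7+3+1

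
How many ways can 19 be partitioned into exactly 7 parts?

65

There are too many to list fully; the first 12 (by largest part) are:
13,1,1,1,1,1,1
12,2,1,1,1,1,1
11,3,1,1,1,1,1
11,2,2,1,1,1,1
10,4,1,1,1,1,1
10,3,2,1,1,1,1
10,2,2,2,1,1,1
9,5,1,1,1,1,1
9,4,2,1,1,1,1
9,3,3,1,1,1,1
9,3,2,2,1,1,1
9,2,2,2,2,1,1
…and 53 more, for 65 total.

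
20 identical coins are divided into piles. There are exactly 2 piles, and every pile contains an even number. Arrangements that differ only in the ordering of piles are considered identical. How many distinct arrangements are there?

5

Enumerating:
18,2
16,4
14,6
12,8
10,10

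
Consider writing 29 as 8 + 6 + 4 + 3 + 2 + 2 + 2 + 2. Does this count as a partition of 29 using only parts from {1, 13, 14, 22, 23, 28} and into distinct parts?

The parts sum to 29, and the condition 'each summand belongs to {1, 13, 14, 22, 23, 28}' is violated.

No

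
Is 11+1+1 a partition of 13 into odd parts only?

The parts sum to 13, and the condition 'every summand is odd' holds.

Yes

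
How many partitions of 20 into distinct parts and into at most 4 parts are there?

A partial list (first 12 by largest part):
20
1,19
2,18
3,17
1,2,17
4,16
1,3,16
5,15
1,4,15
2,3,15
6,14
1,5,14
…and 45 more, for 57 total.

57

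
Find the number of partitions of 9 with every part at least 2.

8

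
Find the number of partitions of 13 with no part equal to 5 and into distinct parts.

The partitions of 13 that satisfy the conditions:
13
1,12
2,11
3,10
1,2,10
4,9
1,3,9
1,4,8
2,3,8
6,7
2,4,7
1,2,3,7
3,4,6
1,2,4,6

14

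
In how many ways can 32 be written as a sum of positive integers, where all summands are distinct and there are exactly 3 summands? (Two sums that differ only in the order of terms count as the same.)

70

There are too many to list fully; the first 12 (by largest part) are:
1,2,29
1,3,28
1,4,27
2,3,27
1,5,26
2,4,26
1,6,25
2,5,25
3,4,25
1,7,24
2,6,24
3,5,24
…and 58 more, for 70 total.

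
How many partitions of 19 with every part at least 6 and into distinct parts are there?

5

They are:
19
13,6
12,7
11,8
10,9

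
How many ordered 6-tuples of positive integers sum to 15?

By stars and bars with positive parts, the count is C(14,5) = 2002.

2002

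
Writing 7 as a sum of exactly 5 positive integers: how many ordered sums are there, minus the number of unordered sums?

Compositions: C(6,4) = 15.
Unordered (partitions into 5 parts): 2.
Difference: 15 − 2 = 13.

13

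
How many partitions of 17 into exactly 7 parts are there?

A partial list (first 12 by largest part):
11, 1, 1, 1, 1, 1, 1
10, 2, 1, 1, 1, 1, 1
9, 3, 1, 1, 1, 1, 1
9, 2, 2, 1, 1, 1, 1
8, 4, 1, 1, 1, 1, 1
8, 3, 2, 1, 1, 1, 1
8, 2, 2, 2, 1, 1, 1
7, 5, 1, 1, 1, 1, 1
7, 4, 2, 1, 1, 1, 1
7, 3, 3, 1, 1, 1, 1
7, 3, 2, 2, 1, 1, 1
7, 2, 2, 2, 2, 1, 1
…and 26 more, for 38 total.

38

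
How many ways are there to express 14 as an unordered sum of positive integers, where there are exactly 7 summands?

Listing the qualifying partitions of 14:
8, 1, 1, 1, 1, 1, 1
7, 2, 1, 1, 1, 1, 1
6, 3, 1, 1, 1, 1, 1
6, 2, 2, 1, 1, 1, 1
5, 4, 1, 1, 1, 1, 1
5, 3, 2, 1, 1, 1, 1
5, 2, 2, 2, 1, 1, 1
4, 4, 2, 1, 1, 1, 1
4, 3, 3, 1, 1, 1, 1
4, 3, 2, 2, 1, 1, 1
4, 2, 2, 2, 2, 1, 1
3, 3, 3, 2, 1, 1, 1
3, 3, 2, 2, 2, 1, 1
3, 2, 2, 2, 2, 2, 1
2, 2, 2, 2, 2, 2, 2

15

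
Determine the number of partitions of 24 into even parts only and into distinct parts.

15

Enumerating:
24
22+2
20+4
18+6
18+4+2
16+8
16+6+2
14+10
14+8+2
14+6+4
12+10+2
12+8+4
12+6+4+2
10+8+6
10+8+4+2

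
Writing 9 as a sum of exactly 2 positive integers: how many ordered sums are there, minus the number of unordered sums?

Compositions: C(8,1) = 8.
Partitions of 9 into exactly 2 parts: 4.
Difference: 8 − 4 = 4.

4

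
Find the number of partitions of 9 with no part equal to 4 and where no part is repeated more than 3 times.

16

Listing the qualifying partitions of 9:
9
8,1
7,2
7,1,1
6,3
6,2,1
6,1,1,1
5,3,1
5,2,2
5,2,1,1
3,3,3
3,3,2,1
3,3,1,1,1
3,2,2,2
3,2,2,1,1
2,2,2,1,1,1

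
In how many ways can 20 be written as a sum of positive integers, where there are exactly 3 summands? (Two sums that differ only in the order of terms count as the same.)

33

There are too many to list fully; the first 12 (by largest part) are:
18+1+1
17+2+1
16+3+1
16+2+2
15+4+1
15+3+2
14+5+1
14+4+2
14+3+3
13+6+1
13+5+2
13+4+3
…and 21 more, for 33 total.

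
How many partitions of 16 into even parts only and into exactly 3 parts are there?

They are:
12 + 2 + 2
10 + 4 + 2
8 + 6 + 2
8 + 4 + 4
6 + 6 + 4
Counting gives 5.

5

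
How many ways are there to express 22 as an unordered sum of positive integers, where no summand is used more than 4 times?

628

Counting exhaustively, 628 partitions satisfy the conditions.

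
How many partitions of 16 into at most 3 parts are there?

30

There are too many to list fully; the first 12 (by largest part) are:
16
15,1
14,2
14,1,1
13,3
13,2,1
12,4
12,3,1
12,2,2
11,5
11,4,1
11,3,2
…and 18 more, for 30 total.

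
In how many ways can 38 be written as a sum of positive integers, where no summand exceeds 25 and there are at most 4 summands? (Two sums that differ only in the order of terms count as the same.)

A full systematic count gives 449.

449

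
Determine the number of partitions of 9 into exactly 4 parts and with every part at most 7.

Enumerating:
6+1+1+1
5+2+1+1
4+3+1+1
4+2+2+1
3+3+2+1
3+2+2+2
Counting gives 6.

6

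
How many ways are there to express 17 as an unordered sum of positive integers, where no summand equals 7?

255

Enumerating by decreasing first part gives 255 partitions in all.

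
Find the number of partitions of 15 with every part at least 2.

41

A partial list (first 12 by largest part):
15
13, 2
12, 3
11, 4
11, 2, 2
10, 5
10, 3, 2
9, 6
9, 4, 2
9, 3, 3
9, 2, 2, 2
8, 7
…and 29 more, for 41 total.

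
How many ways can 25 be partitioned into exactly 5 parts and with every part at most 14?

Direct enumeration gives 165 partitions.

165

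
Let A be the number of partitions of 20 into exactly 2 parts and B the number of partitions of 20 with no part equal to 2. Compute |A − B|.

232

Partitions of 20 into exactly 2 parts: 10.
Partitions of 20 with no part equal to 2: 242.
|10 − 242| = 232.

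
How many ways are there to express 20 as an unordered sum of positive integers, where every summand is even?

42

A partial list (first 12 by largest part):
20
2,18
4,16
2,2,16
6,14
2,4,14
2,2,2,14
8,12
2,6,12
4,4,12
2,2,4,12
2,2,2,2,12
…and 30 more, for 42 total.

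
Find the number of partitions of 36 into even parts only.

385

There are 385 such partitions.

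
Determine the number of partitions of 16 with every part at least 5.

Listing the qualifying partitions of 16:
16
11+5
10+6
9+7
8+8
6+5+5

6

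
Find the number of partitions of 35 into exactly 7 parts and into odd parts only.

105

Enumerating by decreasing first part gives 105 partitions in all.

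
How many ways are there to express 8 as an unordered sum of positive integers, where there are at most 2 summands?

The partitions of 8 that satisfy the conditions:
8
7,1
6,2
5,3
4,4

5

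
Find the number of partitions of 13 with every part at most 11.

Enumerating by decreasing first part gives 99 partitions in all.

99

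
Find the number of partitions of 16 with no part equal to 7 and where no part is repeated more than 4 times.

139

Counting exhaustively, 139 partitions satisfy the conditions.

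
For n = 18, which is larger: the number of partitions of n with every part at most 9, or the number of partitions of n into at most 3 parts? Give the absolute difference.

Partitions of 18 with every part at most 9: 318.
Partitions of 18 into at most 3 parts: 37.
|318 − 37| = 281.

281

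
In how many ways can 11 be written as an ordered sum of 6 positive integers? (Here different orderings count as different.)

252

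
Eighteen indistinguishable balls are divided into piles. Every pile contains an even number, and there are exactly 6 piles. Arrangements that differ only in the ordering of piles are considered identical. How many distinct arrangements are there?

Enumerating:
8, 2, 2, 2, 2, 2
6, 4, 2, 2, 2, 2
4, 4, 4, 2, 2, 2

3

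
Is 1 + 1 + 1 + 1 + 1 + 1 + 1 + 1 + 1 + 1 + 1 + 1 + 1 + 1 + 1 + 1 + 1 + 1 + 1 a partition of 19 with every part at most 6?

Yes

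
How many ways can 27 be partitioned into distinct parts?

192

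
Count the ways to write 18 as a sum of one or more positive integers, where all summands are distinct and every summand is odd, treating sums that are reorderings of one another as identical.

Listing the qualifying partitions of 18:
17 + 1
15 + 3
13 + 5
11 + 7
9 + 5 + 3 + 1
Counting gives 5.

5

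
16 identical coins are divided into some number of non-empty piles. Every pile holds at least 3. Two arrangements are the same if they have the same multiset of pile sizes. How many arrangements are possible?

Enumerating:
16
13 + 3
12 + 4
11 + 5
10 + 6
10 + 3 + 3
9 + 7
9 + 4 + 3
8 + 8
8 + 5 + 3
8 + 4 + 4
7 + 6 + 3
7 + 5 + 4
7 + 3 + 3 + 3
6 + 6 + 4
6 + 5 + 5
6 + 4 + 3 + 3
5 + 5 + 3 + 3
5 + 4 + 4 + 3
4 + 4 + 4 + 4
4 + 3 + 3 + 3 + 3

21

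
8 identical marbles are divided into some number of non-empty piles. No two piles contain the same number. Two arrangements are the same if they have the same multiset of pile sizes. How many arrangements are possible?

6

The partitions of 8 that satisfy the conditions:
8
7+1
6+2
5+3
5+2+1
4+3+1
Counting gives 6.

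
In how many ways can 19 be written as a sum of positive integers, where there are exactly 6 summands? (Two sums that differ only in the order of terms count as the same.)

71

Enumerating by decreasing first part gives 71 partitions in all.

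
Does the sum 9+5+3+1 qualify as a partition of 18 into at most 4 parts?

Yes

The parts sum to 18, and the condition 'there are at most 4 summands' holds.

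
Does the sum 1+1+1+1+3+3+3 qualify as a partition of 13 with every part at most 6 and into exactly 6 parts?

The parts sum to 13, and the condition 'there are exactly 6 summands' is violated.

No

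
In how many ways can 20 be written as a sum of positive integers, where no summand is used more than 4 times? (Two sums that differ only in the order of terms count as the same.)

Systematic enumeration (by largest part, then next-largest, …) yields 409.

409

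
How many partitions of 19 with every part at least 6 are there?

6

Enumerating:
19
6,13
7,12
8,11
9,10
6,6,7
Counting gives 6.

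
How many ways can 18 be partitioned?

Counting exhaustively, 385 partitions satisfy the conditions.

385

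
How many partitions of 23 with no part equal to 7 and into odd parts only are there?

Counting exhaustively, 72 partitions satisfy the conditions.

72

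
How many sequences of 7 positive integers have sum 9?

28

By stars and bars with positive parts, the count is C(8,6) = 28.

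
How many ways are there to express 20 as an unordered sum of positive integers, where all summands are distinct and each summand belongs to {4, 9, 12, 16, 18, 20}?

The partitions of 20 that satisfy the conditions:
20
16+4

2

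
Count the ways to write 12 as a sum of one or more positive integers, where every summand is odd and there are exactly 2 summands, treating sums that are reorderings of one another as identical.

3

The partitions of 12 that satisfy the conditions:
11 + 1
9 + 3
7 + 5
Counting gives 3.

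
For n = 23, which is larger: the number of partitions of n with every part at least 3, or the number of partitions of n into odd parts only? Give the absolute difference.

Partitions of 23 with every part at least 3: 88.
Partitions of 23 into odd parts only: 104.
|88 − 104| = 16.

16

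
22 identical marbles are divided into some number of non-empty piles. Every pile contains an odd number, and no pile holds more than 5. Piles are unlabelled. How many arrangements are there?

23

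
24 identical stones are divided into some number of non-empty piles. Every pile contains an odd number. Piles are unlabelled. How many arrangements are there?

122

Direct enumeration gives 122 partitions.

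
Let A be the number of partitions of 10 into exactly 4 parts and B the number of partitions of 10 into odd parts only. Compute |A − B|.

1

Partitions of 10 into exactly 4 parts: 9.
Partitions of 10 into odd parts only: 10.
|9 − 10| = 1.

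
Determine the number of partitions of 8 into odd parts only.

Listing the qualifying partitions of 8:
7,1
5,3
5,1,1,1
3,3,1,1
3,1,1,1,1,1
1,1,1,1,1,1,1,1

6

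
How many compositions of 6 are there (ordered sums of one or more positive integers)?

There are 5 gaps and each independently is a cut or not, giving 2^5 = 32.

32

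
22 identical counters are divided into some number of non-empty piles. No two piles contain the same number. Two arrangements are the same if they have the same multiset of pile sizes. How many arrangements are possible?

Direct enumeration gives 89 partitions.

89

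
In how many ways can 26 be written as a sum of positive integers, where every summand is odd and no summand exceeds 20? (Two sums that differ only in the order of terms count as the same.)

159

Enumerating by decreasing first part gives 159 partitions in all.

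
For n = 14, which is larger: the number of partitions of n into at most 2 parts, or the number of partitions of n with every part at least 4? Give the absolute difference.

Partitions of 14 into at most 2 parts: 8.
Partitions of 14 with every part at least 4: 7.
|8 − 7| = 1.

1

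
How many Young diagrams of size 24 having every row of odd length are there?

Enumerating by decreasing first part gives 122 partitions in all.

122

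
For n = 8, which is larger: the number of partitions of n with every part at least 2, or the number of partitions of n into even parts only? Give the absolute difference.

Partitions of 8 with every part at least 2: 7.
Partitions of 8 into even parts only: 5.
|7 − 5| = 2.

2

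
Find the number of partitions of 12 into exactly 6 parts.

11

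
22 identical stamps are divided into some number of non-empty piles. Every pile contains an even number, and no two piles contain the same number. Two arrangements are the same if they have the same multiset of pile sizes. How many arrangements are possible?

12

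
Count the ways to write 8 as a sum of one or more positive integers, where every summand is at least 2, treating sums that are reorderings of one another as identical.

The partitions of 8 that satisfy the conditions:
8
6+2
5+3
4+4
4+2+2
3+3+2
2+2+2+2

7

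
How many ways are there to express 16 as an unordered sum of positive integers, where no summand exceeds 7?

Direct enumeration gives 164 partitions.

164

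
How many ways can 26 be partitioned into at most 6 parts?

Systematic enumeration (by largest part, then next-largest, …) yields 709.

709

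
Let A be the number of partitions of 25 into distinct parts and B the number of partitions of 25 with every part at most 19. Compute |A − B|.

Partitions of 25 into distinct parts: 142.
Partitions of 25 with every part at most 19: 1939.
|142 − 1939| = 1797.

1797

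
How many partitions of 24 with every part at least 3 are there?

110

Direct enumeration gives 110 partitions.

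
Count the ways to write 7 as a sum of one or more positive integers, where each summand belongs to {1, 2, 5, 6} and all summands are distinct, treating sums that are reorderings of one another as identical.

Enumerating:
6, 1
5, 2

2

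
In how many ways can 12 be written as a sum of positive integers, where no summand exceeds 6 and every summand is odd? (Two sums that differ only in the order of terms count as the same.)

Enumerating:
5,5,1,1
5,3,3,1
5,3,1,1,1,1
5,1,1,1,1,1,1,1
3,3,3,3
3,3,3,1,1,1
3,3,1,1,1,1,1,1
3,1,1,1,1,1,1,1,1,1
1,1,1,1,1,1,1,1,1,1,1,1
Counting gives 9.

9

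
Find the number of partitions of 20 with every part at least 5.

13

Enumerating:
20
15, 5
14, 6
13, 7
12, 8
11, 9
10, 10
10, 5, 5
9, 6, 5
8, 7, 5
8, 6, 6
7, 7, 6
5, 5, 5, 5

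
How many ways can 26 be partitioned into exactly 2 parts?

13

The partitions of 26 that satisfy the conditions:
25+1
24+2
23+3
22+4
21+5
20+6
19+7
18+8
17+9
16+10
15+11
14+12
13+13
Counting gives 13.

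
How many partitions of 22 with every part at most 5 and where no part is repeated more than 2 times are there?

Enumerating:
5, 5, 4, 4, 3, 1
5, 5, 4, 4, 2, 2
5, 5, 4, 4, 2, 1, 1
5, 5, 4, 3, 3, 2
5, 5, 4, 3, 3, 1, 1
5, 5, 4, 3, 2, 2, 1
5, 5, 3, 3, 2, 2, 1, 1
5, 4, 4, 3, 3, 2, 1
5, 4, 4, 3, 2, 2, 1, 1
That's 9 in total.

9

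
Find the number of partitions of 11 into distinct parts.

Enumerating:
11
10, 1
9, 2
8, 3
8, 2, 1
7, 4
7, 3, 1
6, 5
6, 4, 1
6, 3, 2
5, 4, 2
5, 3, 2, 1
Counting gives 12.

12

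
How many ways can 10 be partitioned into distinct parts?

The partitions of 10 that satisfy the conditions:
10
9,1
8,2
7,3
7,2,1
6,4
6,3,1
5,4,1
5,3,2
4,3,2,1

10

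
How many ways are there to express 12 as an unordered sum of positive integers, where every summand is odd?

15

Listing the qualifying partitions of 12:
11,1
9,3
9,1,1,1
7,5
7,3,1,1
7,1,1,1,1,1
5,5,1,1
5,3,3,1
5,3,1,1,1,1
5,1,1,1,1,1,1,1
3,3,3,3
3,3,3,1,1,1
3,3,1,1,1,1,1,1
3,1,1,1,1,1,1,1,1,1
1,1,1,1,1,1,1,1,1,1,1,1
Counting gives 15.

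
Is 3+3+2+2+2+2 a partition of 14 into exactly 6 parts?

The parts sum to 14, and the condition 'there are exactly 6 summands' holds.

Yes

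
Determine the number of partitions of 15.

176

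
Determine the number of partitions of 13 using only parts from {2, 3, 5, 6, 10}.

Listing the qualifying partitions of 13:
3+10
2+5+6
2+2+3+6
3+5+5
2+3+3+5
2+2+2+2+5
2+2+3+3+3
2+2+2+2+2+3

8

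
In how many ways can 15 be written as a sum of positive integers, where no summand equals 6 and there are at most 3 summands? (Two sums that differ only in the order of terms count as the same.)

22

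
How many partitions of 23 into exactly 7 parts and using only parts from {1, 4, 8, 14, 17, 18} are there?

They are:
1 + 1 + 1 + 1 + 1 + 1 + 17
1 + 1 + 1 + 1 + 1 + 4 + 14
1 + 1 + 1 + 4 + 4 + 4 + 8

3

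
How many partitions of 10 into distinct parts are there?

10

Enumerating:
10
9 + 1
8 + 2
7 + 3
7 + 2 + 1
6 + 4
6 + 3 + 1
5 + 4 + 1
5 + 3 + 2
4 + 3 + 2 + 1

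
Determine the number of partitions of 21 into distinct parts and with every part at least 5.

They are:
21
16, 5
15, 6
14, 7
13, 8
12, 9
11, 10
10, 6, 5
9, 7, 5
8, 7, 6
That's 10 in total.

10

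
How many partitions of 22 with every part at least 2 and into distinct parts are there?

A partial list (first 12 by largest part):
22
20 + 2
19 + 3
18 + 4
17 + 5
17 + 3 + 2
16 + 6
16 + 4 + 2
15 + 7
15 + 5 + 2
15 + 4 + 3
14 + 8
…and 36 more, for 48 total.

48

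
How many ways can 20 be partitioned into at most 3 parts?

44

A partial list (first 12 by largest part):
20
1 + 19
2 + 18
1 + 1 + 18
3 + 17
1 + 2 + 17
4 + 16
1 + 3 + 16
2 + 2 + 16
5 + 15
1 + 4 + 15
2 + 3 + 15
…and 32 more, for 44 total.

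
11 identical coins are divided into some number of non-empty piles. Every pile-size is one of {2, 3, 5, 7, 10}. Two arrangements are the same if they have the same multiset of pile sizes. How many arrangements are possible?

5

The partitions of 11 that satisfy the conditions:
7, 2, 2
5, 3, 3
5, 2, 2, 2
3, 3, 3, 2
3, 2, 2, 2, 2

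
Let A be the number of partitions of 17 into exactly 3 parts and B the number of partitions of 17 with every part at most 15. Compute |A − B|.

Partitions of 17 into exactly 3 parts: 24.
Partitions of 17 with every part at most 15: 295.
|24 − 295| = 271.

271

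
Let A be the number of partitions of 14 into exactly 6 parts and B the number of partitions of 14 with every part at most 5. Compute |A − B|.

Partitions of 14 into exactly 6 parts: 20.
Partitions of 14 with every part at most 5: 70.
|20 − 70| = 50.

50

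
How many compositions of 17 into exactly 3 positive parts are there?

Place 2 bars in the 16 internal gaps of a row of 17 dots: C(16,2) = 120.

120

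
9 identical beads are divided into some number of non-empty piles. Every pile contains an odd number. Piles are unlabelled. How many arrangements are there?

8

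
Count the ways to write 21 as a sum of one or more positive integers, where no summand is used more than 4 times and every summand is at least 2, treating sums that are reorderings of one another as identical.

There are 147 such partitions.

147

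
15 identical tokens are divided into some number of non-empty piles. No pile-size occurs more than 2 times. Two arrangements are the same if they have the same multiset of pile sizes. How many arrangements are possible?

70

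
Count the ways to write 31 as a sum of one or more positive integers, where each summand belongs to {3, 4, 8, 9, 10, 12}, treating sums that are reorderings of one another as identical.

31

A partial list (first 12 by largest part):
3+4+12+12
9+10+12
3+3+3+10+12
3+3+4+9+12
3+8+8+12
3+4+4+8+12
3+4+4+4+4+12
3+3+3+3+3+4+12
3+8+10+10
3+4+4+10+10
3+9+9+10
4+8+9+10
…and 19 more, for 31 total.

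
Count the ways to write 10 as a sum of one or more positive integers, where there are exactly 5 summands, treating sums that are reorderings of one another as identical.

Enumerating:
1,1,1,1,6
1,1,1,2,5
1,1,1,3,4
1,1,2,2,4
1,1,2,3,3
1,2,2,2,3
2,2,2,2,2

7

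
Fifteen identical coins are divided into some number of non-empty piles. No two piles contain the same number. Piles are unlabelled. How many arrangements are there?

27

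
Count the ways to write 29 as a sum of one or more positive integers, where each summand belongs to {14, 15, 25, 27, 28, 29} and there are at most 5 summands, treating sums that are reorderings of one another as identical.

2

The partitions of 29 that satisfy the conditions:
29
14,15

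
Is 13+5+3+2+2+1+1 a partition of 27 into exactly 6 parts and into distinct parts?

The parts sum to 27, and the condition 'there are exactly 6 summands' is violated.

No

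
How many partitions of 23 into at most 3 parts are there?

There are too many to list fully; the first 12 (by largest part) are:
23
22+1
21+2
21+1+1
20+3
20+2+1
19+4
19+3+1
19+2+2
18+5
18+4+1
18+3+2
…and 44 more, for 56 total.

56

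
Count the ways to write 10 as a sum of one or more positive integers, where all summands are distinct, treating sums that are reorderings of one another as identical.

10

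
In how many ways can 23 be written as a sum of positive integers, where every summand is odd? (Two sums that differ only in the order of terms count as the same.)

104

Systematic enumeration (by largest part, then next-largest, …) yields 104.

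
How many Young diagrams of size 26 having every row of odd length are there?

165

There are 165 such partitions.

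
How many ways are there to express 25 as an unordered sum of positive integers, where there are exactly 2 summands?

12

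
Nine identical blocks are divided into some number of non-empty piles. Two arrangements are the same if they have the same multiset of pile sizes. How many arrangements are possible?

30

A partial list (first 12 by largest part):
9
1, 8
2, 7
1, 1, 7
3, 6
1, 2, 6
1, 1, 1, 6
4, 5
1, 3, 5
2, 2, 5
1, 1, 2, 5
1, 1, 1, 1, 5
…and 18 more, for 30 total.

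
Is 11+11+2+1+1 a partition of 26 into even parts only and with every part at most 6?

No

The parts sum to 26, and the condition 'every summand is even' is violated.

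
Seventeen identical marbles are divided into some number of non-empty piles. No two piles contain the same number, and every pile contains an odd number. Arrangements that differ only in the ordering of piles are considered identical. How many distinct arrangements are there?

5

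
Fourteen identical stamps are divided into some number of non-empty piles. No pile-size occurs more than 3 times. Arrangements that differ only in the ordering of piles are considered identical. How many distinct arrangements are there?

82

A full systematic count gives 82.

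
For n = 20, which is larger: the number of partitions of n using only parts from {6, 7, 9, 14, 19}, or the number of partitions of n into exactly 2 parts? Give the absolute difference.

Partitions of 20 using only parts from {6, 7, 9, 14, 19}: 2.
Partitions of 20 into exactly 2 parts: 10.
|2 − 10| = 8.

8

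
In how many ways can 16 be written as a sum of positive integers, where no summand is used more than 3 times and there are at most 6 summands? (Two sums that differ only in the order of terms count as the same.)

Systematic enumeration (by largest part, then next-largest, …) yields 120.

120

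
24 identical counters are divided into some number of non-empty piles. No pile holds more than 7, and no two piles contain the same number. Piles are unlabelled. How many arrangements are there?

The partitions of 24 that satisfy the conditions:
2,4,5,6,7
1,2,3,5,6,7

2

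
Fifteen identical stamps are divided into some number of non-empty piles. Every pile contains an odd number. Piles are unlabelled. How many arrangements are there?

There are too many to list fully; the first 12 (by largest part) are:
15
13 + 1 + 1
11 + 3 + 1
11 + 1 + 1 + 1 + 1
9 + 5 + 1
9 + 3 + 3
9 + 3 + 1 + 1 + 1
9 + 1 + 1 + 1 + 1 + 1 + 1
7 + 7 + 1
7 + 5 + 3
7 + 5 + 1 + 1 + 1
7 + 3 + 3 + 1 + 1
…and 15 more, for 27 total.

27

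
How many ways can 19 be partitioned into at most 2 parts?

10

Enumerating:
19
18, 1
17, 2
16, 3
15, 4
14, 5
13, 6
12, 7
11, 8
10, 9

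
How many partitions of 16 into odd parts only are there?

32

A partial list (first 12 by largest part):
1 + 15
3 + 13
1 + 1 + 1 + 13
5 + 11
1 + 1 + 3 + 11
1 + 1 + 1 + 1 + 1 + 11
7 + 9
1 + 1 + 5 + 9
1 + 3 + 3 + 9
1 + 1 + 1 + 1 + 3 + 9
1 + 1 + 1 + 1 + 1 + 1 + 1 + 9
1 + 1 + 7 + 7
…and 20 more, for 32 total.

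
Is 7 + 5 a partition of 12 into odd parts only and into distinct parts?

The parts sum to 12, and the condition 'every summand is odd' holds; the condition 'all summands are distinct' holds.

Yes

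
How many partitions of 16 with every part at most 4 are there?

64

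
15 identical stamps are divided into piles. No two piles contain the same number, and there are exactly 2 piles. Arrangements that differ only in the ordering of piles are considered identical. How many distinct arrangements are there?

The partitions of 15 that satisfy the conditions:
1+14
2+13
3+12
4+11
5+10
6+9
7+8

7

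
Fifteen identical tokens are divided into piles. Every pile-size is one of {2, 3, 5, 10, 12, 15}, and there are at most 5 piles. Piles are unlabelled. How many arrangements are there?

Enumerating:
15
3+12
5+10
2+3+10
5+5+5
2+3+5+5
2+2+3+3+5
3+3+3+3+3
Counting gives 8.

8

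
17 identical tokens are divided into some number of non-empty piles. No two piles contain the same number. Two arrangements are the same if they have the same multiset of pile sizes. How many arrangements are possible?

A partial list (first 12 by largest part):
17
16+1
15+2
14+3
14+2+1
13+4
13+3+1
12+5
12+4+1
12+3+2
11+6
11+5+1
…and 26 more, for 38 total.

38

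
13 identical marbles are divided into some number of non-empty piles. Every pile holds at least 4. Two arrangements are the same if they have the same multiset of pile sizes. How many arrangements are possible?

They are:
13
4 + 9
5 + 8
6 + 7
4 + 4 + 5

5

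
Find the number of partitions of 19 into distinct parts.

54

There are too many to list fully; the first 12 (by largest part) are:
19
18, 1
17, 2
16, 3
16, 2, 1
15, 4
15, 3, 1
14, 5
14, 4, 1
14, 3, 2
13, 6
13, 5, 1
…and 42 more, for 54 total.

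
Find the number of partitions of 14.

Enumerating by decreasing first part gives 135 partitions in all.

135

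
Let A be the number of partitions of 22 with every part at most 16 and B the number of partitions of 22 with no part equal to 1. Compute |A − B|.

Partitions of 22 with every part at most 16: 983.
Partitions of 22 with no part equal to 1: 210.
|983 − 210| = 773.

773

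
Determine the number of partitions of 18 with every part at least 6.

6

The partitions of 18 that satisfy the conditions:
18
12 + 6
11 + 7
10 + 8
9 + 9
6 + 6 + 6
Counting gives 6.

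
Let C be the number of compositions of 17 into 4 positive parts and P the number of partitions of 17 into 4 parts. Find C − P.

Compositions: C(16,3) = 560.
Unordered (partitions into 4 parts): 39.
Difference: 560 − 39 = 521.

521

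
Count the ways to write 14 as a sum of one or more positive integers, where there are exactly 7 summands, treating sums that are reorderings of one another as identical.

Enumerating:
8 + 1 + 1 + 1 + 1 + 1 + 1
7 + 2 + 1 + 1 + 1 + 1 + 1
6 + 3 + 1 + 1 + 1 + 1 + 1
6 + 2 + 2 + 1 + 1 + 1 + 1
5 + 4 + 1 + 1 + 1 + 1 + 1
5 + 3 + 2 + 1 + 1 + 1 + 1
5 + 2 + 2 + 2 + 1 + 1 + 1
4 + 4 + 2 + 1 + 1 + 1 + 1
4 + 3 + 3 + 1 + 1 + 1 + 1
4 + 3 + 2 + 2 + 1 + 1 + 1
4 + 2 + 2 + 2 + 2 + 1 + 1
3 + 3 + 3 + 2 + 1 + 1 + 1
3 + 3 + 2 + 2 + 2 + 1 + 1
3 + 2 + 2 + 2 + 2 + 2 + 1
2 + 2 + 2 + 2 + 2 + 2 + 2

15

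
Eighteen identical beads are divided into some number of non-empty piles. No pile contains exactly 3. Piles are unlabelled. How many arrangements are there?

209

There are 209 such partitions.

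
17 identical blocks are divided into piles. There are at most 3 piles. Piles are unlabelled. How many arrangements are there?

33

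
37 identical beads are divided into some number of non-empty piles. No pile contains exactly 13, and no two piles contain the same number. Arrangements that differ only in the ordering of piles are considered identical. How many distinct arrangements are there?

650

There are 650 such partitions.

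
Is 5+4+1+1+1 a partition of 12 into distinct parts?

No

The parts sum to 12, and the condition 'all summands are distinct' is violated.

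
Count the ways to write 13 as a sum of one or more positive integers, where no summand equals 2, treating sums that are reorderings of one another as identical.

45

There are too many to list fully; the first 12 (by largest part) are:
13
1 + 12
1 + 1 + 11
3 + 10
1 + 1 + 1 + 10
4 + 9
1 + 3 + 9
1 + 1 + 1 + 1 + 9
5 + 8
1 + 4 + 8
1 + 1 + 3 + 8
1 + 1 + 1 + 1 + 1 + 8
…and 33 more, for 45 total.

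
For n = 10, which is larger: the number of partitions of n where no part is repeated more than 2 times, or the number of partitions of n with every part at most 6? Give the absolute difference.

13

Partitions of 10 where no part is repeated more than 2 times: 22.
Partitions of 10 with every part at most 6: 35.
|22 − 35| = 13.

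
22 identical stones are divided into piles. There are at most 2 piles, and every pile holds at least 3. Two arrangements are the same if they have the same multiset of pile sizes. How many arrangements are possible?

Enumerating:
22
19,3
18,4
17,5
16,6
15,7
14,8
13,9
12,10
11,11

10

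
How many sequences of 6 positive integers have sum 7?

6

Equivalently, choose which 5 of the 6 gaps become plus signs: C(6,5) = 6.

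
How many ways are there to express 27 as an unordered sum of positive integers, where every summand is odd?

There are 192 such partitions.

192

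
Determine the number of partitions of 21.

Systematic enumeration (by largest part, then next-largest, …) yields 792.

792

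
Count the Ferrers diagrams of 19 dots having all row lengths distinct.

There are too many to list fully; the first 12 (by largest part) are:
19
18+1
17+2
16+3
16+2+1
15+4
15+3+1
14+5
14+4+1
14+3+2
13+6
13+5+1
…and 42 more, for 54 total.

54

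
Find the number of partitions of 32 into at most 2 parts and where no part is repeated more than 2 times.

17

Listing the qualifying partitions of 32:
32
1, 31
2, 30
3, 29
4, 28
5, 27
6, 26
7, 25
8, 24
9, 23
10, 22
11, 21
12, 20
13, 19
14, 18
15, 17
16, 16
That's 17 in total.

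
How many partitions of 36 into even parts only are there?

385

Counting exhaustively, 385 partitions satisfy the conditions.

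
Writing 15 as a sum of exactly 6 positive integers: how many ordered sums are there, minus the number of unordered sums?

1976

Compositions: C(14,5) = 2002.
Unordered (partitions into 6 parts): 26.
Difference: 2002 − 26 = 1976.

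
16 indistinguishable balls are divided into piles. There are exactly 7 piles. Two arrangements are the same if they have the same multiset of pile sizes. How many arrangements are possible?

28

A partial list (first 12 by largest part):
10 + 1 + 1 + 1 + 1 + 1 + 1
9 + 2 + 1 + 1 + 1 + 1 + 1
8 + 3 + 1 + 1 + 1 + 1 + 1
8 + 2 + 2 + 1 + 1 + 1 + 1
7 + 4 + 1 + 1 + 1 + 1 + 1
7 + 3 + 2 + 1 + 1 + 1 + 1
7 + 2 + 2 + 2 + 1 + 1 + 1
6 + 5 + 1 + 1 + 1 + 1 + 1
6 + 4 + 2 + 1 + 1 + 1 + 1
6 + 3 + 3 + 1 + 1 + 1 + 1
6 + 3 + 2 + 2 + 1 + 1 + 1
6 + 2 + 2 + 2 + 2 + 1 + 1
…and 16 more, for 28 total.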